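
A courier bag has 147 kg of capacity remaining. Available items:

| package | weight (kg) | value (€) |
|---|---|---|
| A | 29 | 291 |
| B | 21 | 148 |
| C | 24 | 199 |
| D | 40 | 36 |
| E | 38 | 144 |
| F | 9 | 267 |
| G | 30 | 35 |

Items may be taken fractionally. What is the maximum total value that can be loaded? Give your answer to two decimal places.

Order: F (267/9=29.67) > A (291/29=10.03) > C (199/24=8.29) > B (148/21=7.05) > E (144/38=3.79) > G (35/30=1.17) > D (36/40=0.90)
Fill: take F (9 @ 267) → take A (29 @ 291) → take C (24 @ 199) → take B (21 @ 148) → take E (38 @ 144) → take 26/30 of G → 30.33; 147/147 used.
Total value = 1079.33

1079.33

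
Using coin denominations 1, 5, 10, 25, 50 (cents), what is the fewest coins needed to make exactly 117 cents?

6

Greedy: take as many of the largest coin as possible, then repeat with the remainder.
117 − 2×50→17 − 1×10→7 − 1×5→2 − 2×1→0
Total coins = 2 + 1 + 1 + 2 = 6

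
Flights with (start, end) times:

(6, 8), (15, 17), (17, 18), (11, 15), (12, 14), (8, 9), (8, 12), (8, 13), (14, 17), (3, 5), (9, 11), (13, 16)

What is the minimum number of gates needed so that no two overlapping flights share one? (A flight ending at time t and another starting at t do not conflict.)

Events (time:±→running): 3:+→1 5:-→0 6:+→1 8:-→0 8:+→1 8:+→2 8:+→3 … peak 3.

3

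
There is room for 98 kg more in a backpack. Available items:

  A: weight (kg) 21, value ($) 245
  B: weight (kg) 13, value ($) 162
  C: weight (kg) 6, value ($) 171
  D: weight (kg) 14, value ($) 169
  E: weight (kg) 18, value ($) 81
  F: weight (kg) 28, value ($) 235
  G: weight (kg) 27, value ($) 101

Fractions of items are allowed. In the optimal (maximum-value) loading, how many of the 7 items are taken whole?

5

Sort by value per unit weight and fill in that order.
Ratios (sorted): C 28.50, B 12.46, D 12.07, A 11.67, F 8.39, E 4.50, G 3.74
take C (6 @ 171); take B (13 @ 162); take D (14 @ 169); take A (21 @ 245); take F (28 @ 235); take 16/18 of E → 72.00. Capacity used 98/98.
5 item(s) taken whole; one partial (take 16/18 of E).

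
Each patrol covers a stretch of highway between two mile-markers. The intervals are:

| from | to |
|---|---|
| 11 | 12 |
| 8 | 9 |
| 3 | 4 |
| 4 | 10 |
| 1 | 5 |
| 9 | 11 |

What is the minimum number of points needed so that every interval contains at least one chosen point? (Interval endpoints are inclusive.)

By right end: [3,4]  [1,5]  [8,9]  [4,10]  [9,11]  [11,12]
[3,4] uncovered → point at 4; [8,9] uncovered → point at 9; [11,12] uncovered → point at 12.
Points: 4, 9, 12 (3 total).

3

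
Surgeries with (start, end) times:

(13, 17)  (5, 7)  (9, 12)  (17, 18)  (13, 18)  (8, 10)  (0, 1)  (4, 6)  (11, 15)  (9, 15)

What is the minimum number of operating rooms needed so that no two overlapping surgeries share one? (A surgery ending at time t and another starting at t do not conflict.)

The answer is the maximum number of intervals overlapping at any instant.
starts: [0, 4, 5, 8, 9, 9, 11, 13, 13, 17]
ends:   [1, 6, 7, 10, 12, 15, 15, 17, 18, 18]
s0→1 e1→0 s4→1 s5→2 e6→1 e7→0 s8→1 s9→2 s9→3 e10→2 s11→3 e12→2 s13→3 s13→4  — peak 4.

4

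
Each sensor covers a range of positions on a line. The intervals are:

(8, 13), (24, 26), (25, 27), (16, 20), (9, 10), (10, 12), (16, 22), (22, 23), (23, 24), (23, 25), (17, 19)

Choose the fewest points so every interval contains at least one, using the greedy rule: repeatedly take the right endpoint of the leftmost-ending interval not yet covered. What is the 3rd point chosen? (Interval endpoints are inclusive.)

By right end: [9,10]  [10,12]  [8,13]  [17,19]  [16,20]  [16,22]  [22,23]  [23,24]  [23,25]  [24,26]  [25,27]
[9,10] uncovered → point at 10; [17,19] uncovered → point at 19; [22,23] uncovered → point at 23; [24,26] uncovered → point at 26.
Points: 10, 19, 23, 26 (4 total).

23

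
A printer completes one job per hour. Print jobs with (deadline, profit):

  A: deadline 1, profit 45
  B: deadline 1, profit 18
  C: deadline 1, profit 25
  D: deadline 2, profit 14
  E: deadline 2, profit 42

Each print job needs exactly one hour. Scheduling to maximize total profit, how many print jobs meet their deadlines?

2

Profit order: A=45 E=42 C=25 B=18 D=14
Assign: A→slot 1, E→slot 2, C skipped, B skipped, D skipped.
Slots: [1:A] [2:E]
2 of 5 scheduled.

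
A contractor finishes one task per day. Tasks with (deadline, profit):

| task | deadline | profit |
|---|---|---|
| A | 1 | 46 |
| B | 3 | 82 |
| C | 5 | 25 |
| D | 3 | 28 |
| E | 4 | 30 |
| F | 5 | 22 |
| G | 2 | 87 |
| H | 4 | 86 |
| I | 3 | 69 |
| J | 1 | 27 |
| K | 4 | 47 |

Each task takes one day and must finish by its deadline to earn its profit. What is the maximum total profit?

Sort by profit descending; place each in the latest free slot ≤ its deadline.
By profit: G(d2,87), H(d4,86), B(d3,82), I(d3,69), K(d4,47), A(d1,46), E(d4,30), D(d3,28), J(d1,27), C(d5,25), F(d5,22)
G→slot 2; H→slot 4; B→slot 3; I→slot 1; K skipped; A skipped; E skipped; D skipped; J skipped; C→slot 5; F skipped.
Profit = 69 + 87 + 82 + 86 + 25 = 349

349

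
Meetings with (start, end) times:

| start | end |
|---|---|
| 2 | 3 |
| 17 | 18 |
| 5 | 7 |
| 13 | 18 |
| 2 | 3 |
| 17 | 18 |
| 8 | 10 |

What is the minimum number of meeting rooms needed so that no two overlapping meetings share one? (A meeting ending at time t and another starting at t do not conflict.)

3

The answer is the maximum number of intervals overlapping at any instant.
Events (time:±→running): 2:+→1 2:+→2 3:-→1 3:-→0 5:+→1 7:-→0 8:+→1 10:-→0 13:+→1 17:+→2 17:+→3 … peak 3.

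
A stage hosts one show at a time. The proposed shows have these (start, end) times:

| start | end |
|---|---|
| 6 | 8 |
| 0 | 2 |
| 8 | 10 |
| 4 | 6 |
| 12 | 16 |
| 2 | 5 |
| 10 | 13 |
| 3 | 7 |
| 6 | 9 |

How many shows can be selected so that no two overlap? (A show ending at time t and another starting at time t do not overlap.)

5

Sorted by end: (0,2)  (2,5)  (4,6)  (3,7)  (6,8)  (6,9)  (8,10)  (10,13)  (12,16)
take (0,2); take (2,5); skip (4,6); skip (3,7); take (6,8); take (8,10); take (10,13); skip (12,16).
Selected 5 shows.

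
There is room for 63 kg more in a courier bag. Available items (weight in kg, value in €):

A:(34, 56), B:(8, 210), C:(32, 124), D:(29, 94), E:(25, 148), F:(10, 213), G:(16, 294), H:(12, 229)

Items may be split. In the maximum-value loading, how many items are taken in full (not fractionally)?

4

Sort by value per unit weight and fill in that order.
Order: B (210/8=26.25) > F (213/10=21.30) > H (229/12=19.08) > G (294/16=18.38) > E (148/25=5.92) > C (124/32=3.88) > D (94/29=3.24) > A (56/34=1.65)
Fill: take B (8 @ 210) → take F (10 @ 213) → take H (12 @ 229) → take G (16 @ 294) → take 17/25 of E → 100.64; 63/63 used.
4 item(s) taken whole; one partial (take 17/25 of E).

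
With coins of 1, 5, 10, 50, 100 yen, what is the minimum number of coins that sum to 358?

8

Use the largest denomination that fits, subtract, and repeat.
358 − 3×100→58 − 1×50→8 − 1×5→3 − 3×1→0
Total coins = 3 + 1 + 1 + 3 = 8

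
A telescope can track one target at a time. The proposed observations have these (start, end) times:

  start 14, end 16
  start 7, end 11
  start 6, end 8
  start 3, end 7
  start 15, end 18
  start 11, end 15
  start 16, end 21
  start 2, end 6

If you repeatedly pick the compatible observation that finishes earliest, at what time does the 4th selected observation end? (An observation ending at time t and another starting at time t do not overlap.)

18

Sorted by end: (2,6)  (3,7)  (6,8)  (7,11)  (11,15)  (14,16)  (15,18)  (16,21)
take (2,6); skip (3,7); take (6,8); skip (7,11); take (11,15); take (15,18).
Selected: (2,6) (6,8) (11,15) (15,18)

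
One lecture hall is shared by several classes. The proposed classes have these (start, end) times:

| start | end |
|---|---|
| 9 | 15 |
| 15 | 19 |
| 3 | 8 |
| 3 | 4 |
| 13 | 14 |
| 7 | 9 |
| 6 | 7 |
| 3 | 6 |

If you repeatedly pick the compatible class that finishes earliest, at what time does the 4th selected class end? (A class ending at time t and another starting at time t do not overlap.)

Order by finish time; keep every interval that doesn't clash with the previous kept one.
By end time: (3,4), (3,6), (6,7), (3,8), (7,9), (13,14), (9,15), (15,19).
Pick (3,4); next start ≥ 4 → (6,7); next start ≥ 7 → (7,9); next start ≥ 9 → (13,14); next start ≥ 14 → (15,19).
Selected: (3,4) (6,7) (7,9) (13,14) (15,19)

14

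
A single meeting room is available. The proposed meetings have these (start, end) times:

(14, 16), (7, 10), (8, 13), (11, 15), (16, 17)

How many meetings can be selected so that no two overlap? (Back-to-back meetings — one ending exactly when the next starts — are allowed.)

3

Order by finish time; keep every interval that doesn't clash with the previous kept one.
Sorted by end: (7,10)  (8,13)  (11,15)  (14,16)  (16,17)
take (7,10); take (11,15); take (16,17).
Selected 3 meetings.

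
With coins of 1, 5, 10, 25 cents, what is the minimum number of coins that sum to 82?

6

Greedy: take as many of the largest coin as possible, then repeat with the remainder.
82 − 3×25→7 − 1×5→2 − 2×1→0
Total coins = 3 + 1 + 2 = 6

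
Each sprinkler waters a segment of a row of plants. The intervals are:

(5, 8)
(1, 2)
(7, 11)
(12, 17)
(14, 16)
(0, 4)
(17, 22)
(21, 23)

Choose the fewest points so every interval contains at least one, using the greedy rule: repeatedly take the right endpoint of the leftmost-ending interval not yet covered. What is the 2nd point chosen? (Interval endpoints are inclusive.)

Process intervals by earliest right end; each time one isn't hit yet, stab at its right endpoint.
Sorted: [1,2] [0,4] [5,8] [7,11] [14,16] [12,17] [17,22] [21,23]
{[1,2],[0,4]} hit by 2; {[5,8],[7,11]} hit by 8; {[14,16],[12,17]} hit by 16; {[17,22],[21,23]} hit by 22.
Points: 2, 8, 16, 22 (4 total).

8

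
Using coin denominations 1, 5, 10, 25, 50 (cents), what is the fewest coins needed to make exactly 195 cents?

195 = 3×50 + 1×25 + 2×10
Total coins = 3 + 1 + 2 = 6

6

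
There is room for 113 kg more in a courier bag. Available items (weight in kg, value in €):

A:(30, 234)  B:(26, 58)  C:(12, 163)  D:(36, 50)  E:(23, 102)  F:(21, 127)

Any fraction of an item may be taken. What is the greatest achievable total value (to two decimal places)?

685.39

Greedy by value/weight ratio, highest first.
Order: C (163/12=13.58) > A (234/30=7.80) > F (127/21=6.05) > E (102/23=4.43) > B (58/26=2.23) > D (50/36=1.39)
Fill: take C (12 @ 163) → take A (30 @ 234) → take F (21 @ 127) → take E (23 @ 102) → take B (26 @ 58) → take 1/36 of D → 1.39; 113/113 used.
Total value = 685.39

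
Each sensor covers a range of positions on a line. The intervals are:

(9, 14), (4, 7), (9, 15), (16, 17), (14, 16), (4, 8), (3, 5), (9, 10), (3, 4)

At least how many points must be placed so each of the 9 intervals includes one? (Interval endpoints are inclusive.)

3

Sort by right endpoint; whenever an interval is uncovered, place a point at its right end.
By right end: [3,4]  [3,5]  [4,7]  [4,8]  [9,10]  [9,14]  [9,15]  [14,16]  [16,17]
[3,4] uncovered → point at 4; [9,10] uncovered → point at 10; [14,16] uncovered → point at 16.
Points: 4, 10, 16 (3 total).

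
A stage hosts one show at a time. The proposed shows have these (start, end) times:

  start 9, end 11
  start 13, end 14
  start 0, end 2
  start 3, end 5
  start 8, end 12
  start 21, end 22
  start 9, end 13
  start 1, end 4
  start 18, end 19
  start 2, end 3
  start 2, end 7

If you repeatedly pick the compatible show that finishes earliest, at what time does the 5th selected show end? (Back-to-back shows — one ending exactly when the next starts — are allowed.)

14

Order by finish time; keep every interval that doesn't clash with the previous kept one.
Sorted by end: (0,2)  (2,3)  (1,4)  (3,5)  (2,7)  (9,11)  (8,12)  (9,13)  (13,14)  (18,19)  (21,22)
take (0,2); take (2,3); take (3,5); skip (2,7); take (9,11); skip (9,13); take (13,14); take (18,19); take (21,22).
Selected: (0,2) (2,3) (3,5) (9,11) (13,14) (18,19) (21,22)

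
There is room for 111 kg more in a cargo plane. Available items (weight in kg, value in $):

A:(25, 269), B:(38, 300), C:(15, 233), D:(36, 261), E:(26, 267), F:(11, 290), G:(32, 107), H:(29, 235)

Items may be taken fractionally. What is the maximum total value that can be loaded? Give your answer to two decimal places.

Greedy by value/weight ratio, highest first.
Ratios (sorted): F 26.36, C 15.53, A 10.76, E 10.27, H 8.10, B 7.89, D 7.25, G 3.34
take F (11 @ 290); take C (15 @ 233); take A (25 @ 269); take E (26 @ 267); take H (29 @ 235); take 5/38 of B → 39.47. Capacity used 111/111.
Total value = 1333.47

1333.47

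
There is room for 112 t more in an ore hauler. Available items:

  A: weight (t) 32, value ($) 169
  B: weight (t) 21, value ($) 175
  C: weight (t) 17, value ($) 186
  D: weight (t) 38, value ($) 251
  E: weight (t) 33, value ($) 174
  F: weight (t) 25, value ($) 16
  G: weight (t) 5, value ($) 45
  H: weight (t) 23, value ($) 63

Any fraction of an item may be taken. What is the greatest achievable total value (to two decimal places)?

Order: C (186/17=10.94) > G (45/5=9.00) > B (175/21=8.33) > D (251/38=6.61) > A (169/32=5.28) > E (174/33=5.27) > H (63/23=2.74) > F (16/25=0.64)
Fill: take C (17 @ 186) → take G (5 @ 45) → take B (21 @ 175) → take D (38 @ 251) → take 31/32 of A → 163.72; 112/112 used.
Total value = 820.72

820.72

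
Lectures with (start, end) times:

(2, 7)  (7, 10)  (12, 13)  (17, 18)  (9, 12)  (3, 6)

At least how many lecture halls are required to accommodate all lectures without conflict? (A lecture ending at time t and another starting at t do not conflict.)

2

Events (time:±→running): 2:+→1 3:+→2 … peak 2.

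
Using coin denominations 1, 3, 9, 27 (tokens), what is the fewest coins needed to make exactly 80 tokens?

8

Greedy: take as many of the largest coin as possible, then repeat with the remainder.
80 = 2×27 + 2×9 + 2×3 + 2×1
Total coins = 2 + 2 + 2 + 2 = 8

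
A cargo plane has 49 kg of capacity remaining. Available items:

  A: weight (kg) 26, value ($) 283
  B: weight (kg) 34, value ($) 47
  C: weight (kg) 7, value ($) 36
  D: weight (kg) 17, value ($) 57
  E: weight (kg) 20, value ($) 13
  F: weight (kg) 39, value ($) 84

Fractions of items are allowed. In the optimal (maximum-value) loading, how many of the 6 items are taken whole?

Sort by value per unit weight and fill in that order.
Ratios (sorted): A 10.88, C 5.14, D 3.35, F 2.15, B 1.38, E 0.65
take A (26 @ 283); take C (7 @ 36); take 16/17 of D → 53.65. Capacity used 49/49.
2 item(s) taken whole; one partial (take 16/17 of D).

2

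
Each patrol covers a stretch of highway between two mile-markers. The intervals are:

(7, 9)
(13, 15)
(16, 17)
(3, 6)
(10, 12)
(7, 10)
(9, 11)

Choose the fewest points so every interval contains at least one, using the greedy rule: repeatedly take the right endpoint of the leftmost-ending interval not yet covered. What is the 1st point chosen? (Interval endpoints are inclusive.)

6

By right end: [3,6]  [7,9]  [7,10]  [9,11]  [10,12]  [13,15]  [16,17]
[3,6] uncovered → point at 6; [7,9] uncovered → point at 9; [10,12] uncovered → point at 12; [13,15] uncovered → point at 15; [16,17] uncovered → point at 17.
Points: 6, 9, 12, 15, 17 (5 total).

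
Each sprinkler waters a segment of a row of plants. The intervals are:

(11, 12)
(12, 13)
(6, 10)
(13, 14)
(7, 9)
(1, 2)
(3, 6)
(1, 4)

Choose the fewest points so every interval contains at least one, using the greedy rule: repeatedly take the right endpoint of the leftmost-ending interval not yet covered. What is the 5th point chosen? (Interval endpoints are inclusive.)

14

By right end: [1,2]  [1,4]  [3,6]  [7,9]  [6,10]  [11,12]  [12,13]  [13,14]
[1,2] uncovered → point at 2; [3,6] uncovered → point at 6; [7,9] uncovered → point at 9; [11,12] uncovered → point at 12; [13,14] uncovered → point at 14.
Points: 2, 6, 9, 12, 14 (5 total).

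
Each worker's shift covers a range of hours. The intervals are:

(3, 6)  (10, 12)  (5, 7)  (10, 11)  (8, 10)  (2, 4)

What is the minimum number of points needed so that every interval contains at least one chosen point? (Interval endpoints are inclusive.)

Process intervals by earliest right end; each time one isn't hit yet, stab at its right endpoint.
By right end: [2,4]  [3,6]  [5,7]  [8,10]  [10,11]  [10,12]
[2,4] uncovered → point at 4; [5,7] uncovered → point at 7; [8,10] uncovered → point at 10.
Points: 4, 7, 10 (3 total).

3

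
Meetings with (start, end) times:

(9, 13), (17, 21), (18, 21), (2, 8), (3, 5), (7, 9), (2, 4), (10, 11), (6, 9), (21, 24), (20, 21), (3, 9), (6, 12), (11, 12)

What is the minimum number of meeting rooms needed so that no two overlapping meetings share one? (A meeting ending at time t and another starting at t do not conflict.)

5

Count concurrent intervals with a sweep; the peak is the room count.
starts: [2, 2, 3, 3, 6, 6, 7, 9, 10, 11, 17, 18, 20, 21]
ends:   [4, 5, 8, 9, 9, 9, 11, 12, 12, 13, 21, 21, 21, 24]
s2→1 s2→2 s3→3 s3→4 e4→3 e5→2 s6→3 s6→4 s7→5  — peak 5.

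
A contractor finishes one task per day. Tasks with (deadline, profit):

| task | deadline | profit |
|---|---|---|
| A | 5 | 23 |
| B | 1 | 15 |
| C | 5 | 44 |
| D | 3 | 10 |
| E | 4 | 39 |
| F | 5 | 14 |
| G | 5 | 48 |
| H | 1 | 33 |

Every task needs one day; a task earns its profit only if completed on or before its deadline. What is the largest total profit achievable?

By profit: G(d5,48), C(d5,44), E(d4,39), H(d1,33), A(d5,23), B(d1,15), F(d5,14), D(d3,10)
G→slot 5; C→slot 4; E→slot 3; H→slot 1; A→slot 2; B skipped; F skipped; D skipped.
Profit = 33 + 23 + 39 + 44 + 48 = 187

187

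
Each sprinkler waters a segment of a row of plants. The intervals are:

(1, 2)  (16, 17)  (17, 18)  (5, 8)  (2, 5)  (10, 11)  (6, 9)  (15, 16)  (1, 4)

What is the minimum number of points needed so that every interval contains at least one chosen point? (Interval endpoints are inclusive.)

5

Sort by right endpoint; whenever an interval is uncovered, place a point at its right end.
By right end: [1,2]  [1,4]  [2,5]  [5,8]  [6,9]  [10,11]  [15,16]  [16,17]  [17,18]
[1,2] uncovered → point at 2; [5,8] uncovered → point at 8; [10,11] uncovered → point at 11; [15,16] uncovered → point at 16; [17,18] uncovered → point at 18.
Points: 2, 8, 11, 16, 18 (5 total).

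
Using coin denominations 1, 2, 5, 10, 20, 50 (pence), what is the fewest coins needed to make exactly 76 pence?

4

Greedy: take as many of the largest coin as possible, then repeat with the remainder.
76 − 1×50→26 − 1×20→6 − 1×5→1 − 1×1→0
Total coins = 1 + 1 + 1 + 1 = 4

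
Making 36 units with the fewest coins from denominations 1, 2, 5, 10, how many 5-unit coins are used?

1

36 − 3×10→6 − 1×5→1 − 1×1→0
Count of 5: 1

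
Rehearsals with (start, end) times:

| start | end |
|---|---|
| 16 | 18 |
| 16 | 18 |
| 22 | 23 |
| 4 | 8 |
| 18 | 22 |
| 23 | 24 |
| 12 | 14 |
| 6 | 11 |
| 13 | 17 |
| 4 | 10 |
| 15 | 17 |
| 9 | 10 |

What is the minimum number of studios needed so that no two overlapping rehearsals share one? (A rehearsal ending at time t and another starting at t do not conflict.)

The answer is the maximum number of intervals overlapping at any instant.
starts: [4, 4, 6, 9, 12, 13, 15, 16, 16, 18, 22, 23]
ends:   [8, 10, 10, 11, 14, 17, 17, 18, 18, 22, 23, 24]
s4→1 s4→2 s6→3 e8→2 s9→3 e10→2 e10→1 e11→0 s12→1 s13→2 e14→1 s15→2 s16→3 s16→4  — peak 4.

4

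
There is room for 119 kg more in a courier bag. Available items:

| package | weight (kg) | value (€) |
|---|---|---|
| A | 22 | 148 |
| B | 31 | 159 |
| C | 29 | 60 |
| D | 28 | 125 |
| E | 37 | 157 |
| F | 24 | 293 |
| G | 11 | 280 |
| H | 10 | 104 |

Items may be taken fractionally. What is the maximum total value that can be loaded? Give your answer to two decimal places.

Sort by value per unit weight and fill in that order.
Ratios (sorted): G 25.45, F 12.21, H 10.40, A 6.73, B 5.13, D 4.46, E 4.24, C 2.07
take G (11 @ 280); take F (24 @ 293); take H (10 @ 104); take A (22 @ 148); take B (31 @ 159); take 21/28 of D → 93.75. Capacity used 119/119.
Total value = 1077.75

1077.75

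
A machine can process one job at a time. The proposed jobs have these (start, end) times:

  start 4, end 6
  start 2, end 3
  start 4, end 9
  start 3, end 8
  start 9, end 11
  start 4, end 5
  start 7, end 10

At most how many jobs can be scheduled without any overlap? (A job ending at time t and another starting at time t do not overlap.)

3

By end time: (2,3), (4,5), (4,6), (3,8), (4,9), (7,10), (9,11).
Pick (2,3); next start ≥ 3 → (4,5); next start ≥ 5 → (7,10).
Selected 3 jobs.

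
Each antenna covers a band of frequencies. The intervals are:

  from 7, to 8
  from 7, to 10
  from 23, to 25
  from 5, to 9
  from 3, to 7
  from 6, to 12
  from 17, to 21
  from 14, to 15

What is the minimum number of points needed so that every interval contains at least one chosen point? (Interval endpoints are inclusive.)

4

Process intervals by earliest right end; each time one isn't hit yet, stab at its right endpoint.
By right end: [3,7]  [7,8]  [5,9]  [7,10]  [6,12]  [14,15]  [17,21]  [23,25]
[3,7] uncovered → point at 7; [14,15] uncovered → point at 15; [17,21] uncovered → point at 21; [23,25] uncovered → point at 25.
Points: 7, 15, 21, 25 (4 total).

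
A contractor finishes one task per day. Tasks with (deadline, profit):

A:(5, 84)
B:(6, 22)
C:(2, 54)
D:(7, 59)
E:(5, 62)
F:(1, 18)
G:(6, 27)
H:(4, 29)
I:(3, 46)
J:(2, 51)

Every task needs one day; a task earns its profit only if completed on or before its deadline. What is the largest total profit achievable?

Take jobs in profit order; each goes to the latest open slot no later than its deadline.
By profit: A(d5,84), E(d5,62), D(d7,59), C(d2,54), J(d2,51), I(d3,46), H(d4,29), G(d6,27), B(d6,22), F(d1,18)
A→slot 5; E→slot 4; D→slot 7; C→slot 2; J→slot 1; I→slot 3; H skipped; G→slot 6; B skipped; F skipped.
Profit = 51 + 54 + 46 + 62 + 84 + 27 + 59 = 383

383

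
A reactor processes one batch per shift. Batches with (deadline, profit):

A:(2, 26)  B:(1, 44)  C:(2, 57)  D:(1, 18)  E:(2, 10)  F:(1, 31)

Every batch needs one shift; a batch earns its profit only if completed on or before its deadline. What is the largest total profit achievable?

101

Sort by profit descending; place each in the latest free slot ≤ its deadline.
Profit order: C=57 B=44 F=31 A=26 D=18 E=10
Assign: C→slot 2, B→slot 1, F skipped, A skipped, D skipped, E skipped.
Slots: [1:B] [2:C]
Profit = 44 + 57 = 101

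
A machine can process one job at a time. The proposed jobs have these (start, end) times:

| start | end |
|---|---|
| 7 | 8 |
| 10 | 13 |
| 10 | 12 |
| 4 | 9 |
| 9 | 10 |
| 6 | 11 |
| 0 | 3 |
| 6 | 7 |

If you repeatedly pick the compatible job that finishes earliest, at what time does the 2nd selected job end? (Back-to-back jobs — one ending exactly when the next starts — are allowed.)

7

Greedy by earliest finish: after sorting by end time, pick each interval compatible with the last pick.
By end time: (0,3), (6,7), (7,8), (4,9), (9,10), (6,11), (10,12), (10,13).
Pick (0,3); next start ≥ 3 → (6,7); next start ≥ 7 → (7,8); next start ≥ 8 → (9,10); next start ≥ 10 → (10,12).
Selected: (0,3) (6,7) (7,8) (9,10) (10,12)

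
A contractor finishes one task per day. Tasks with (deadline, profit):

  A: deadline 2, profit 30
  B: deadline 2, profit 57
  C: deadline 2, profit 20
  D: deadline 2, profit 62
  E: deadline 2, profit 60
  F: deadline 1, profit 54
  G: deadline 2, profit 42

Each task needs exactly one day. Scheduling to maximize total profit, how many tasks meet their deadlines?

Take jobs in profit order; each goes to the latest open slot no later than its deadline.
Profit order: D=62 E=60 B=57 F=54 G=42 A=30 C=20
Assign: D→slot 2, E→slot 1, B skipped, F skipped, G skipped, A skipped, C skipped.
Slots: [1:E] [2:D]
2 of 7 scheduled.

2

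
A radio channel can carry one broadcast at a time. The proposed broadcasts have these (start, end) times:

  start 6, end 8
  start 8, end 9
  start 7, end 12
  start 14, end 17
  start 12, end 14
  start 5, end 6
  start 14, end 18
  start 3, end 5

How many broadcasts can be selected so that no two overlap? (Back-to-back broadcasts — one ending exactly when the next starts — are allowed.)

6

By end time: (3,5), (5,6), (6,8), (8,9), (7,12), (12,14), (14,17), (14,18).
Pick (3,5); next start ≥ 5 → (5,6); next start ≥ 6 → (6,8); next start ≥ 8 → (8,9); next start ≥ 9 → (12,14); next start ≥ 14 → (14,17).
Selected 6 broadcasts.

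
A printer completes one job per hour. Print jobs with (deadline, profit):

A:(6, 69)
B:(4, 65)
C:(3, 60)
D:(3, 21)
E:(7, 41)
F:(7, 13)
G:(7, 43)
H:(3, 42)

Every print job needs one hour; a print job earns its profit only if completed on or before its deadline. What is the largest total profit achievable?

341

Take jobs in profit order; each goes to the latest open slot no later than its deadline.
By profit: A(d6,69), B(d4,65), C(d3,60), G(d7,43), H(d3,42), E(d7,41), D(d3,21), F(d7,13)
A→slot 6; B→slot 4; C→slot 3; G→slot 7; H→slot 2; E→slot 5; D→slot 1; F skipped.
Profit = 21 + 42 + 60 + 65 + 41 + 69 + 43 = 341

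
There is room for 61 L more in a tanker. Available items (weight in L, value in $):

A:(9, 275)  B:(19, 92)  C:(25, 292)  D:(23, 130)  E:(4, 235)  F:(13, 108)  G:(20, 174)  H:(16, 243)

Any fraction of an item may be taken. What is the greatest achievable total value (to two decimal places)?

1105.90

Sort by value per unit weight and fill in that order.
Ratios (sorted): E 58.75, A 30.56, H 15.19, C 11.68, G 8.70, F 8.31, D 5.65, B 4.84
take E (4 @ 235); take A (9 @ 275); take H (16 @ 243); take C (25 @ 292); take 7/20 of G → 60.90. Capacity used 61/61.
Total value = 1105.90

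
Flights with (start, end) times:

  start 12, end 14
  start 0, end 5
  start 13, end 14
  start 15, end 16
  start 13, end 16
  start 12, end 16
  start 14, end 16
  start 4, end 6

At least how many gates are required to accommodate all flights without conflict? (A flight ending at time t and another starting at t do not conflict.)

Count concurrent intervals with a sweep; the peak is the room count.
starts: [0, 4, 12, 12, 13, 13, 14, 15]
ends:   [5, 6, 14, 14, 16, 16, 16, 16]
s0→1 s4→2 e5→1 e6→0 s12→1 s12→2 s13→3 s13→4  — peak 4.

4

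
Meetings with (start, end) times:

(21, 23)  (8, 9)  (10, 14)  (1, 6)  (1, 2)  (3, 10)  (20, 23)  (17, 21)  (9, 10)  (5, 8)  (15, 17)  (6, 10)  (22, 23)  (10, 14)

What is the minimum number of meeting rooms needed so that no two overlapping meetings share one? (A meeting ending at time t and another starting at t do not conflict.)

3

Count concurrent intervals with a sweep; the peak is the room count.
Events (time:±→running): 1:+→1 1:+→2 2:-→1 3:+→2 5:+→3 … peak 3.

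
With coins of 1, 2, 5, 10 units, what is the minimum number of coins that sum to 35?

Use the largest denomination that fits, subtract, and repeat.
35 = 3×10 + 1×5
Total coins = 3 + 1 = 4

4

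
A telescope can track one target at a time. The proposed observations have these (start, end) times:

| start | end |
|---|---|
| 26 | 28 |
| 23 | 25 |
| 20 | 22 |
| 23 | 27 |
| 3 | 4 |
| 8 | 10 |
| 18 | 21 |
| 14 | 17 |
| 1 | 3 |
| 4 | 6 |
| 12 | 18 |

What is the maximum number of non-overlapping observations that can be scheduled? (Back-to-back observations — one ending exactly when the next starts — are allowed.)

By end time: (1,3), (3,4), (4,6), (8,10), (14,17), (12,18), (18,21), (20,22), (23,25), (23,27), (26,28).
Pick (1,3); next start ≥ 3 → (3,4); next start ≥ 4 → (4,6); next start ≥ 6 → (8,10); next start ≥ 10 → (14,17); next start ≥ 17 → (18,21); next start ≥ 21 → (23,25); next start ≥ 25 → (26,28).
Selected 8 observations.

8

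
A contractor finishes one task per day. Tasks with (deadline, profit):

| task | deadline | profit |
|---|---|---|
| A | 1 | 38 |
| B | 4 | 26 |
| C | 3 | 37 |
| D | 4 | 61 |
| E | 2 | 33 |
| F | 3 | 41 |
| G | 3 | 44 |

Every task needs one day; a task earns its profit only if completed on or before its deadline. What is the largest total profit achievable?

184

By profit: D(d4,61), G(d3,44), F(d3,41), A(d1,38), C(d3,37), E(d2,33), B(d4,26)
D→slot 4; G→slot 3; F→slot 2; A→slot 1; C skipped; E skipped; B skipped.
Profit = 38 + 41 + 44 + 61 = 184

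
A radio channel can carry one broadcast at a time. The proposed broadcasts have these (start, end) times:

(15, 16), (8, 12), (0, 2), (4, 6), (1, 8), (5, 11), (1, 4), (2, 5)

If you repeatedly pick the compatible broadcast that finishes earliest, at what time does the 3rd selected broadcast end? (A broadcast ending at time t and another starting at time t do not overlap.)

Sorted by end: (0,2)  (1,4)  (2,5)  (4,6)  (1,8)  (5,11)  (8,12)  (15,16)
take (0,2); take (2,5); skip (4,6); take (5,11); take (15,16).
Selected: (0,2) (2,5) (5,11) (15,16)

11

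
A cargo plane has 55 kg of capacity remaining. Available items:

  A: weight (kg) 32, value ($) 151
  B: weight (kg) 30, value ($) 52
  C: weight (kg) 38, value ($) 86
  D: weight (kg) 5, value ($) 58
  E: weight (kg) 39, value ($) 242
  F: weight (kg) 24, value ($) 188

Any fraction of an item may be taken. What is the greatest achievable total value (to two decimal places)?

Ratios (sorted): D 11.60, F 7.83, E 6.21, A 4.72, C 2.26, B 1.73
take D (5 @ 58); take F (24 @ 188); take 26/39 of E → 161.33. Capacity used 55/55.
Total value = 407.33

407.33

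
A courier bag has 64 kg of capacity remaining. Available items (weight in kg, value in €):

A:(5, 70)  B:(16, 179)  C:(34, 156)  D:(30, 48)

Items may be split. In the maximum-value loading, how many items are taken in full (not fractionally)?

3

Sort by value per unit weight and fill in that order.
Ratios (sorted): A 14.00, B 11.19, C 4.59, D 1.60
take A (5 @ 70); take B (16 @ 179); take C (34 @ 156); take 9/30 of D → 14.40. Capacity used 64/64.
3 item(s) taken whole; one partial (take 9/30 of D).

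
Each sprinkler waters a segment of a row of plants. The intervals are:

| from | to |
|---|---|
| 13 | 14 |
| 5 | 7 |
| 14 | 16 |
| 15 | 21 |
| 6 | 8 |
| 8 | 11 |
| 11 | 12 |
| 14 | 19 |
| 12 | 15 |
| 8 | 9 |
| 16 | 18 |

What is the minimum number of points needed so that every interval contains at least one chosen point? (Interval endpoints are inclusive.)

5

By right end: [5,7]  [6,8]  [8,9]  [8,11]  [11,12]  [13,14]  [12,15]  [14,16]  [16,18]  [14,19]  [15,21]
[5,7] uncovered → point at 7; [8,9] uncovered → point at 9; [11,12] uncovered → point at 12; [13,14] uncovered → point at 14; [16,18] uncovered → point at 18.
Points: 7, 9, 12, 14, 18 (5 total).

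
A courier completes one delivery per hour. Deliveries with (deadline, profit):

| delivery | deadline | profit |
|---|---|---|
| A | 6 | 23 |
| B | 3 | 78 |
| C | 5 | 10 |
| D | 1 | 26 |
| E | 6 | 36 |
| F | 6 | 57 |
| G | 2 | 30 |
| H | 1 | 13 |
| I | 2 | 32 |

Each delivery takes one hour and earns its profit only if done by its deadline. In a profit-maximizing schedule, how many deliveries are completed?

6

Profit order: B=78 F=57 E=36 I=32 G=30 D=26 A=23 H=13 C=10
Assign: B→slot 3, F→slot 6, E→slot 5, I→slot 2, G→slot 1, D skipped, A→slot 4, H skipped, C skipped.
Slots: [1:G] [2:I] [3:B] [4:A] [5:E] [6:F]
6 of 9 scheduled.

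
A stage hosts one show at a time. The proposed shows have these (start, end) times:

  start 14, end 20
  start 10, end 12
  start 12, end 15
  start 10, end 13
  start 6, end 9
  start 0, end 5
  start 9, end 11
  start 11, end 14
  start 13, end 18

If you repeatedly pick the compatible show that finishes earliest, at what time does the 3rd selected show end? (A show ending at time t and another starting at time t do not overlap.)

11

Order by finish time; keep every interval that doesn't clash with the previous kept one.
By end time: (0,5), (6,9), (9,11), (10,12), (10,13), (11,14), (12,15), (13,18), (14,20).
Pick (0,5); next start ≥ 5 → (6,9); next start ≥ 9 → (9,11); next start ≥ 11 → (11,14); next start ≥ 14 → (14,20).
Selected: (0,5) (6,9) (9,11) (11,14) (14,20)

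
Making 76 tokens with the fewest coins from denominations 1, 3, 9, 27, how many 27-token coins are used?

2

Greedy: take as many of the largest coin as possible, then repeat with the remainder.
76 = 2×27 + 2×9 + 1×3 + 1×1
Count of 27: 2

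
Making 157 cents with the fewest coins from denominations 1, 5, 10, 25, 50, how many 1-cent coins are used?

2

Use the largest denomination that fits, subtract, and repeat.
157 = 3×50 + 1×5 + 2×1
Count of 1: 2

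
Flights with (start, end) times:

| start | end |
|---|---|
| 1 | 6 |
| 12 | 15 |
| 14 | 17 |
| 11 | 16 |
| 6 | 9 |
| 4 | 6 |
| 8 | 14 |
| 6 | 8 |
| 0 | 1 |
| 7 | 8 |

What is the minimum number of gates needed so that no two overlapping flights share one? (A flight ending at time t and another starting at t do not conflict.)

3

Events (time:±→running): 0:+→1 1:-→0 1:+→1 4:+→2 6:-→1 6:-→0 6:+→1 6:+→2 7:+→3 … peak 3.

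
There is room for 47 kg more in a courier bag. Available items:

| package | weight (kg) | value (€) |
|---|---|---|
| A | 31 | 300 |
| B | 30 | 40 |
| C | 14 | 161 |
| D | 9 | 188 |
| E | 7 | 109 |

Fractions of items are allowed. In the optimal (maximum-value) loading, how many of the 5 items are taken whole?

Order: D (188/9=20.89) > E (109/7=15.57) > C (161/14=11.50) > A (300/31=9.68) > B (40/30=1.33)
Fill: take D (9 @ 188) → take E (7 @ 109) → take C (14 @ 161) → take 17/31 of A → 164.52; 47/47 used.
3 item(s) taken whole; one partial (take 17/31 of A).

3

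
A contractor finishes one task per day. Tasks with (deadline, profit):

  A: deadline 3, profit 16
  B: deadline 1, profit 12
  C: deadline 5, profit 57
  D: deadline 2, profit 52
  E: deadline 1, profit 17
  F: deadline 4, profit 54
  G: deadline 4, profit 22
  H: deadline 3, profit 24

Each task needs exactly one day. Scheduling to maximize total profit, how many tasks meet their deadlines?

5

Take jobs in profit order; each goes to the latest open slot no later than its deadline.
Profit order: C=57 F=54 D=52 H=24 G=22 E=17 A=16 B=12
Assign: C→slot 5, F→slot 4, D→slot 2, H→slot 3, G→slot 1, E skipped, A skipped, B skipped.
Slots: [1:G] [2:D] [3:H] [4:F] [5:C]
5 of 8 scheduled.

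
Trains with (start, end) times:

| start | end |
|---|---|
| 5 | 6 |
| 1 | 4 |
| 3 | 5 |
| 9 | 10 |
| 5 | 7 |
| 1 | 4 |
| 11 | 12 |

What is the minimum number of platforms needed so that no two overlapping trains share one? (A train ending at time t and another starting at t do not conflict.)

3

Events (time:±→running): 1:+→1 1:+→2 3:+→3 … peak 3.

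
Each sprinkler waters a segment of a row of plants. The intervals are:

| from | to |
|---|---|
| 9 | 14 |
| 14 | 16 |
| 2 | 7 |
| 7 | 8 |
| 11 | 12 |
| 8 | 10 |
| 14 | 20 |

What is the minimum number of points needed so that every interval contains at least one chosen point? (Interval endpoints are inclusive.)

4

Sorted: [2,7] [7,8] [8,10] [11,12] [9,14] [14,16] [14,20]
{[2,7],[7,8]} hit by 7; {[8,10]} hit by 10; {[11,12],[9,14]} hit by 12; {[14,16],[14,20]} hit by 16.
Points: 7, 10, 12, 16 (4 total).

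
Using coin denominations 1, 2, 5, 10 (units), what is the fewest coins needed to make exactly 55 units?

6

Greedy: take as many of the largest coin as possible, then repeat with the remainder.
55 = 5×10 + 1×5
Total coins = 5 + 1 = 6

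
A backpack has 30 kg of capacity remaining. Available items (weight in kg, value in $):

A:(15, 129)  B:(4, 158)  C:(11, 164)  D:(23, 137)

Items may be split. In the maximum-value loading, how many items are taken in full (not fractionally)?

3

Sort by value per unit weight and fill in that order.
Ratios (sorted): B 39.50, C 14.91, A 8.60, D 5.96
take B (4 @ 158); take C (11 @ 164); take A (15 @ 129). Capacity used 30/30.
3 item(s) taken whole.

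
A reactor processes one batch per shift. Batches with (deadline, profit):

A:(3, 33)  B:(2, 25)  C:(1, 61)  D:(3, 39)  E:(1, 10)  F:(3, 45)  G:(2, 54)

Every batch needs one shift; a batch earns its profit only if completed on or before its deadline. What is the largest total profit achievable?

Sort by profit descending; place each in the latest free slot ≤ its deadline.
Profit order: C=61 G=54 F=45 D=39 A=33 B=25 E=10
Assign: C→slot 1, G→slot 2, F→slot 3, D skipped, A skipped, B skipped, E skipped.
Slots: [1:C] [2:G] [3:F]
Profit = 61 + 54 + 45 = 160

160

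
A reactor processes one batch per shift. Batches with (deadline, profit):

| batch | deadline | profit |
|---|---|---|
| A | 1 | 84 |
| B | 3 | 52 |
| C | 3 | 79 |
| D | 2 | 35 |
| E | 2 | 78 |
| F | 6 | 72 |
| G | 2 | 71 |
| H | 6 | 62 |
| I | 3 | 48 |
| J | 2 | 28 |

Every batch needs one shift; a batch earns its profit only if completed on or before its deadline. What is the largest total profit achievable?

375

Profit order: A=84 C=79 E=78 F=72 G=71 H=62 B=52 I=48 D=35 J=28
Assign: A→slot 1, C→slot 3, E→slot 2, F→slot 6, G skipped, H→slot 5, B skipped, I skipped, D skipped, J skipped.
Slots: [1:A] [2:E] [3:C] [5:H] [6:F]
Profit = 84 + 78 + 79 + 62 + 72 = 375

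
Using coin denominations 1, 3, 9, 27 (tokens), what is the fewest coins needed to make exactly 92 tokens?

Greedy: take as many of the largest coin as possible, then repeat with the remainder.
92 = 3×27 + 1×9 + 2×1
Total coins = 3 + 1 + 2 = 6

6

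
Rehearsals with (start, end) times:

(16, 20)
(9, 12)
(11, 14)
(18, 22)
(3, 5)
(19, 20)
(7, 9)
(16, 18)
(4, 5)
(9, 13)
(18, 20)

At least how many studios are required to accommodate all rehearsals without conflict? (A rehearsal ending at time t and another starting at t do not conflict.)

4

The answer is the maximum number of intervals overlapping at any instant.
starts: [3, 4, 7, 9, 9, 11, 16, 16, 18, 18, 19]
ends:   [5, 5, 9, 12, 13, 14, 18, 20, 20, 20, 22]
s3→1 s4→2 e5→1 e5→0 s7→1 e9→0 s9→1 s9→2 s11→3 e12→2 e13→1 e14→0 s16→1 s16→2 e18→1 s18→2 s18→3 s19→4  — peak 4.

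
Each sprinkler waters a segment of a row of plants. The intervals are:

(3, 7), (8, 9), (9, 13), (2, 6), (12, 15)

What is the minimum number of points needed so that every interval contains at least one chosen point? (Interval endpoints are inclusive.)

Sort by right endpoint; whenever an interval is uncovered, place a point at its right end.
By right end: [2,6]  [3,7]  [8,9]  [9,13]  [12,15]
[2,6] uncovered → point at 6; [8,9] uncovered → point at 9; [12,15] uncovered → point at 15.
Points: 6, 9, 15 (3 total).

3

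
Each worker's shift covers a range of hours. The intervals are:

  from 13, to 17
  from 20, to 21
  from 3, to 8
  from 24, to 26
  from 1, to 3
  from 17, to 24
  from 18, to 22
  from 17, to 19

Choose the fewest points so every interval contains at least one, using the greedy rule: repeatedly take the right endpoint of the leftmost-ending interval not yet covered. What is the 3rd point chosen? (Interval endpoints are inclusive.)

By right end: [1,3]  [3,8]  [13,17]  [17,19]  [20,21]  [18,22]  [17,24]  [24,26]
[1,3] uncovered → point at 3; [13,17] uncovered → point at 17; [20,21] uncovered → point at 21; [24,26] uncovered → point at 26.
Points: 3, 17, 21, 26 (4 total).

21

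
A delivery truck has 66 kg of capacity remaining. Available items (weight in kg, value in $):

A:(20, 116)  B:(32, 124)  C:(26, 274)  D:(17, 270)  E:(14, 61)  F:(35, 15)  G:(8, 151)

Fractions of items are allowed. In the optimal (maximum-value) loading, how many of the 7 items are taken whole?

Sort by value per unit weight and fill in that order.
Ratios (sorted): G 18.88, D 15.88, C 10.54, A 5.80, E 4.36, B 3.88, F 0.43
take G (8 @ 151); take D (17 @ 270); take C (26 @ 274); take 15/20 of A → 87.00. Capacity used 66/66.
3 item(s) taken whole; one partial (take 15/20 of A).

3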